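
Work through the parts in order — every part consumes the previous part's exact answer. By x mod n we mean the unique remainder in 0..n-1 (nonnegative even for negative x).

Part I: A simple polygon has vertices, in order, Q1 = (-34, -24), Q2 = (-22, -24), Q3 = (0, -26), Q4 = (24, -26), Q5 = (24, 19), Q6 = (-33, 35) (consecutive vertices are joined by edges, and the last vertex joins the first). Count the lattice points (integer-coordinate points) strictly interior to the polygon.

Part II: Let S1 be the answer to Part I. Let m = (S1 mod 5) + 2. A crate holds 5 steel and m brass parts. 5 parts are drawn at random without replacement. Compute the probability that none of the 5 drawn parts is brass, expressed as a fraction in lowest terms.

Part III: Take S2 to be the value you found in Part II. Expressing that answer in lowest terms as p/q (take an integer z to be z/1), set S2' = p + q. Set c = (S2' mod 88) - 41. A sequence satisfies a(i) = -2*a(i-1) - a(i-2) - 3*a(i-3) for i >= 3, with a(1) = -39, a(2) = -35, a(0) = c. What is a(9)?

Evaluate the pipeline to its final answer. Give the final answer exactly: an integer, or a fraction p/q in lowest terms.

8929

Part I: cross terms: (-34*-24 - -22*-24)=288, (-22*-26 - 0*-24)=572, (0*-26 - 24*-26)=624, (24*19 - 24*-26)=1080, (24*35 - -33*19)=1467, (-33*-24 - -34*35)=1982; twice the area = |6013| = 6013; area = 6013/2; boundary points = 12 + 2 + 24 + 45 + 1 + 1 = 85; strictly interior points = area - boundary/2 + 1 = 2965; answer 2965
Part II: S1 = 2965; m = 2; total draws C(7,5) = 21; favorable C(5,5) = 1; P = 1/21; answer 1/21
Part III: S2 = 1/21; threaded value p + q = 22; c = -19; a(3) = -2*(-35) - 1*(-39) - 3*(-19) = 166; iterating: a(3)=166, a(4)=-180, a(5)=299, a(6)=-916, a(7)=2073, a(8)=-4127, a(9)=8929; answer 8929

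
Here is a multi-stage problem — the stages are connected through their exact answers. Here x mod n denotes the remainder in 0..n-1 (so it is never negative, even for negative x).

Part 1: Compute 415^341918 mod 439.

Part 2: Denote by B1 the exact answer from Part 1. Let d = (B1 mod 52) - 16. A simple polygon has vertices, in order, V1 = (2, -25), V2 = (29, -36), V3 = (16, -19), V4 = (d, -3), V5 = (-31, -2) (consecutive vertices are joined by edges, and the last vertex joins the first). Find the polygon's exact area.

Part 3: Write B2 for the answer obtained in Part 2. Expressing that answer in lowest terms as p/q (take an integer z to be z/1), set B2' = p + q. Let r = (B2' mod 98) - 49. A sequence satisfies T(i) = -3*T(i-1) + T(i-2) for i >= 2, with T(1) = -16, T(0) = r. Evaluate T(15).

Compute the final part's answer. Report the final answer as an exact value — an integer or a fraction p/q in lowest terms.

-218388370

Part 1: squarings mod 439: 415^1=415, 415^2=137, 415^4=331, 415^8=250, 415^16=162, 415^32=343, 415^64=436, 415^128=9, 415^256=81, 415^512=415, 415^1024=137, 415^2048=331, 415^4096=250, 415^8192=162, 415^16384=343, 415^32768=436, 415^65536=9, 415^131072=81, 415^262144=415; 415^341918 = 415^2 * 415^4 * 415^8 * 415^16 * 415^128 * 415^256 * 415^512 * 415^1024 * 415^4096 * 415^8192 * 415^65536 * 415^262144 = 345 (mod 439); answer 345
Part 2: B1 = 345; d = 17; cross terms: (2*-36 - 29*-25)=653, (29*-19 - 16*-36)=25, (16*-3 - 17*-19)=275, (17*-2 - -31*-3)=-127, (-31*-25 - 2*-2)=779; twice the area = |1605| = 1605; area = 1605/2; answer 1605/2
Part 3: B2 = 1605/2; threaded value p + q = 1607; r = -10; T(2) = -3*(-16) + 1*(-10) = 38; iterating: T(2)=38, T(3)=-130, T(4)=428, T(5)=-1414, T(6)=4670, T(7)=-15424, T(8)=50942, T(9)=-168250, T(10)=555692, T(11)=-1835326, T(12)=6061670, T(13)=-20020336, T(14)=66122678, T(15)=-218388370; answer -218388370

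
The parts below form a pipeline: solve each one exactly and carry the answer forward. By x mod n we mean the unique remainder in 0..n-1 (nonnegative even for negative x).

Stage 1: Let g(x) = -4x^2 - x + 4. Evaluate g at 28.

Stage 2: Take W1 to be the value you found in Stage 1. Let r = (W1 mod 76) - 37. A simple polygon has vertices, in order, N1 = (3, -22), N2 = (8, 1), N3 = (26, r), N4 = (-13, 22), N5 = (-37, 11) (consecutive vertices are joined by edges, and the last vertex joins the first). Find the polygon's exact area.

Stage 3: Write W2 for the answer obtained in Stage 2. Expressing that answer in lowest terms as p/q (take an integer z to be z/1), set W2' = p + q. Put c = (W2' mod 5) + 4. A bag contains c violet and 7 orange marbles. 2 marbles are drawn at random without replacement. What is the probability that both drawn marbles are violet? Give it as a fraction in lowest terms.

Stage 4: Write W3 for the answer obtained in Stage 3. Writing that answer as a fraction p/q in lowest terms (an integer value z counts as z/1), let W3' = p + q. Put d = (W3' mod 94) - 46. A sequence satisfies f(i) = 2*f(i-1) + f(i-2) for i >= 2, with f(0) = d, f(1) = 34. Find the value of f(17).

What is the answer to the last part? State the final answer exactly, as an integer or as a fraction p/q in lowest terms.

Stage 1: -4*(28)^2 - 1*(28)^1 + 4 = (-3136) + (-28) + (4) = -3160; answer -3160
Stage 2: W1 = -3160; r = -5; cross terms: (3*1 - 8*-22)=179, (8*-5 - 26*1)=-66, (26*22 - -13*-5)=507, (-13*11 - -37*22)=671, (-37*-22 - 3*11)=781; twice the area = |2072| = 2072; area = 1036; answer 1036
Stage 3: W2 = 1036; threaded value p + q = 1037; c = 6; total draws C(13,2) = 78; favorable C(6,2) = 15; P = 5/26; answer 5/26
Stage 4: W3 = 5/26; threaded value p + q = 31; d = -15; f(2) = 2*(34) + 1*(-15) = 53; iterating: f(2)=53, f(3)=140, f(4)=333, f(5)=806, f(6)=1945, f(7)=4696, f(8)=11337, f(9)=27370, f(10)=66077, f(11)=159524, f(12)=385125, f(13)=929774, f(14)=2244673, f(15)=5419120, f(16)=13082913, f(17)=31584946; answer 31584946

31584946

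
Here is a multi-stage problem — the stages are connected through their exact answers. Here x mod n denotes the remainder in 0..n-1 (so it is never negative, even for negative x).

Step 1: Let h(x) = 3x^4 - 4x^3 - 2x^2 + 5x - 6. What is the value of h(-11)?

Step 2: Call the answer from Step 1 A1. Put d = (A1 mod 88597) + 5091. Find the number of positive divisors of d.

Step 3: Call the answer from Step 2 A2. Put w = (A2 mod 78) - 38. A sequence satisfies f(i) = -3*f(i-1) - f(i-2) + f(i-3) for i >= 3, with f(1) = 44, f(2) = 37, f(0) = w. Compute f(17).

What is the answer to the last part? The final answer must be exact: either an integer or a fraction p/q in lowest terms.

-60443524

Step 1: 3*(-11)^4 - 4*(-11)^3 - 2*(-11)^2 + 5*(-11)^1 - 6 = (43923) + (5324) + (-242) + (-55) + (-6) = 48944; answer 48944
Step 2: A1 = 48944; d = 54035; 54035 = 5 * 101 * 107; number of divisors = (1+1) * (1+1) * (1+1) = 8; answer 8
Step 3: A2 = 8; w = -30; f(3) = -3*(37) - 1*(44) + 1*(-30) = -185; iterating: f(3)=-185, f(4)=562, f(5)=-1464, f(6)=3645, f(7)=-8909, f(8)=21618, f(9)=-52300, f(10)=126373, f(11)=-305201, f(12)=736930, f(13)=-1779216, f(14)=4295517, f(15)=-10370405, f(16)=25036482, f(17)=-60443524; answer -60443524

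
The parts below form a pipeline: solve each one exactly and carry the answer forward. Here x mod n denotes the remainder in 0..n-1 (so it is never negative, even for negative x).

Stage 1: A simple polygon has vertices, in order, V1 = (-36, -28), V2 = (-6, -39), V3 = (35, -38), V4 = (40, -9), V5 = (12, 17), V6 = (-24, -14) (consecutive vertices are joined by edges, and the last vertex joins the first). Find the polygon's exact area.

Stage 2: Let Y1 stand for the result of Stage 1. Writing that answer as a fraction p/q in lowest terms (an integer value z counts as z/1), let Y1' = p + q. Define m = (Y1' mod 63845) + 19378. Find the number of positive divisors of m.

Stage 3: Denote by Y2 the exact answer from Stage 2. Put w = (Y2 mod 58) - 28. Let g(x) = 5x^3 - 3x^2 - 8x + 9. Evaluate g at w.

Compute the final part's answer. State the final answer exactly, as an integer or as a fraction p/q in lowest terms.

-41031

Stage 1: cross terms: (-36*-39 - -6*-28)=1236, (-6*-38 - 35*-39)=1593, (35*-9 - 40*-38)=1205, (40*17 - 12*-9)=788, (12*-14 - -24*17)=240, (-24*-28 - -36*-14)=168; twice the area = |5230| = 5230; area = 2615; answer 2615
Stage 2: Y1 = 2615; threaded value p + q = 2616; m = 21994; 21994 = 2 * 7 * 1571; number of divisors = (1+1) * (1+1) * (1+1) = 8; answer 8
Stage 3: Y2 = 8; w = -20; 5*(-20)^3 - 3*(-20)^2 - 8*(-20)^1 + 9 = (-40000) + (-1200) + (160) + (9) = -41031; answer -41031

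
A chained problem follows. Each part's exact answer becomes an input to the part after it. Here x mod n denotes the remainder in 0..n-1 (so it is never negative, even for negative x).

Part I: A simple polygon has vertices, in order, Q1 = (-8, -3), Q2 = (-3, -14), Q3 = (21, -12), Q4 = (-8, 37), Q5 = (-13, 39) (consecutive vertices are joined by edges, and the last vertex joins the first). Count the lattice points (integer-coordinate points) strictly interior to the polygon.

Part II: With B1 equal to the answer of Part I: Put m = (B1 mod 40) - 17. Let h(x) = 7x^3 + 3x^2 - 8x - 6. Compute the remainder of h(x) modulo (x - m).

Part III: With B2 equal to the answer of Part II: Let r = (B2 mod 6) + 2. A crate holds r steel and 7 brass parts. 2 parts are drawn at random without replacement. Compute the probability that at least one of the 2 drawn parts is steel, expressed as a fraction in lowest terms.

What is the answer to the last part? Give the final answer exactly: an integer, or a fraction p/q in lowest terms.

34/55

Part I: cross terms: (-8*-14 - -3*-3)=103, (-3*-12 - 21*-14)=330, (21*37 - -8*-12)=681, (-8*39 - -13*37)=169, (-13*-3 - -8*39)=351; twice the area = |1634| = 1634; area = 817; boundary points = 1 + 2 + 1 + 1 + 1 = 6; strictly interior points = area - boundary/2 + 1 = 815; answer 815
Part II: B1 = 815; m = -2; remainder = value at the root: 7*(-2)^3 + 3*(-2)^2 - 8*(-2)^1 - 6 = (-56) + (12) + (16) + (-6) = -34; answer -34
Part III: B2 = -34; r = 4; total draws C(11,2) = 55; complement C(7,2) = 21; favorable 55 - 21 = 34; P = 34/55; answer 34/55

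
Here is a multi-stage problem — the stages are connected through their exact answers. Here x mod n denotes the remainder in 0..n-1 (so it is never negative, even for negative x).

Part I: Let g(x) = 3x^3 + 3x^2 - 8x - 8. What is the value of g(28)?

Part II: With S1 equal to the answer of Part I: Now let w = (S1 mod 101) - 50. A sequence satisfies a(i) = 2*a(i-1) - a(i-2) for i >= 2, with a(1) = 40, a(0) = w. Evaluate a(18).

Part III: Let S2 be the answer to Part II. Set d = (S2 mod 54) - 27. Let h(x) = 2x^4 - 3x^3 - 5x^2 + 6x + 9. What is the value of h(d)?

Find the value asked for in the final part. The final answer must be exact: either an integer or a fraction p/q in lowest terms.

Part I: 3*(28)^3 + 3*(28)^2 - 8*(28)^1 - 8 = (65856) + (2352) + (-224) + (-8) = 67976; answer 67976
Part II: S1 = 67976; w = -47; a(2) = 2*(40) - 1*(-47) = 127; iterating: a(2)=127, a(3)=214, a(4)=301, a(5)=388, a(6)=475, a(7)=562, a(8)=649, a(9)=736, a(10)=823, a(11)=910, a(12)=997, a(13)=1084, a(14)=1171, a(15)=1258, a(16)=1345, a(17)=1432, a(18)=1519; answer 1519
Part III: S2 = 1519; d = -20; 2*(-20)^4 - 3*(-20)^3 - 5*(-20)^2 + 6*(-20)^1 + 9 = (320000) + (24000) + (-2000) + (-120) + (9) = 341889; answer 341889

341889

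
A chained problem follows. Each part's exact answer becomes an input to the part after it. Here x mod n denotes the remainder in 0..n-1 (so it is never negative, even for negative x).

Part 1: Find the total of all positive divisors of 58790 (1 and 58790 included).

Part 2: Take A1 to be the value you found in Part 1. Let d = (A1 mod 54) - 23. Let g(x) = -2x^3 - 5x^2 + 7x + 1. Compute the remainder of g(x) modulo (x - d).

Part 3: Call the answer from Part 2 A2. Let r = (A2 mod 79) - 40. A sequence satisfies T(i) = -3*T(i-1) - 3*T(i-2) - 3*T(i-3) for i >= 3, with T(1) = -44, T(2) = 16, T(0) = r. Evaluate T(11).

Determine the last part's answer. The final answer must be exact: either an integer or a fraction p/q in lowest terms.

Part 1: 58790 = 2 * 5 * 5879; sigma = (1 + 2) * (1 + 5) * (1 + 5879) = 3 * 6 * 5880 = 105840; answer 105840
Part 2: A1 = 105840; d = -23; remainder = value at the root: -2*(-23)^3 - 5*(-23)^2 + 7*(-23)^1 + 1 = (24334) + (-2645) + (-161) + (1) = 21529; answer 21529
Part 3: A2 = 21529; r = 1; T(3) = -3*(16) - 3*(-44) - 3*(1) = 81; iterating: T(3)=81, T(4)=-159, T(5)=186, T(6)=-324, T(7)=891, T(8)=-2259, T(9)=5076, T(10)=-11124, T(11)=24921; answer 24921

24921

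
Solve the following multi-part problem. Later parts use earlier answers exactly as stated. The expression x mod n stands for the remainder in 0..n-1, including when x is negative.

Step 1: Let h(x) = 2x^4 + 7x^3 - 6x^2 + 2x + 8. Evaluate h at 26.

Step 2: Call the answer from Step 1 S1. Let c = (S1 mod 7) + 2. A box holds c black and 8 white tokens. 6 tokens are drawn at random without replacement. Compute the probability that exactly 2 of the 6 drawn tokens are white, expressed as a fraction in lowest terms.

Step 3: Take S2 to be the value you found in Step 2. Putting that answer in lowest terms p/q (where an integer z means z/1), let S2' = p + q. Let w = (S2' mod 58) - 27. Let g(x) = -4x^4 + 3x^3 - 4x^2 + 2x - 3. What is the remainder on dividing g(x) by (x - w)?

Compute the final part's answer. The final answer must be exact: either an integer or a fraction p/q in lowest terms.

-2395851

Step 1: 2*(26)^4 + 7*(26)^3 - 6*(26)^2 + 2*(26)^1 + 8 = (913952) + (123032) + (-4056) + (52) + (8) = 1032988; answer 1032988
Step 2: S1 = 1032988; c = 7; total draws C(15,6) = 5005; favorable C(8,2)*C(7,4) = 980; P = 28/143; answer 28/143
Step 3: S2 = 28/143; threaded value p + q = 171; w = 28; remainder = value at the root: -4*(28)^4 + 3*(28)^3 - 4*(28)^2 + 2*(28)^1 - 3 = (-2458624) + (65856) + (-3136) + (56) + (-3) = -2395851; answer -2395851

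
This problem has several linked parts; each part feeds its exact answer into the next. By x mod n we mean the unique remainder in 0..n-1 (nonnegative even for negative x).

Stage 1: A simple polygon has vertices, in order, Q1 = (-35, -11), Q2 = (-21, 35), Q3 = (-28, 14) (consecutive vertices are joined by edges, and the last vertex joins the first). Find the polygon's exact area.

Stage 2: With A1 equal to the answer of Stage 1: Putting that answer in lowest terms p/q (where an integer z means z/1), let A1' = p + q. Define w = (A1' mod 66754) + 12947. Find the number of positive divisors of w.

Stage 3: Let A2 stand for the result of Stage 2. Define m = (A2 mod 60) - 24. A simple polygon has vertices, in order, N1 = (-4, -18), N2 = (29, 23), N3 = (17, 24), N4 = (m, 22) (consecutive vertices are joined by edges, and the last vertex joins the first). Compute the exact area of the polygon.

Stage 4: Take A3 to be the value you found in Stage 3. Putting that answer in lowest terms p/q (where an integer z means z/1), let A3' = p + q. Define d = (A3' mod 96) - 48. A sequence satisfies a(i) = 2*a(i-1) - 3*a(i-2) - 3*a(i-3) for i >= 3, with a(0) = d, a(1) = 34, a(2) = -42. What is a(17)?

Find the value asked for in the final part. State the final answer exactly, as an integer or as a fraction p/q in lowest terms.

Stage 1: cross terms: (-35*35 - -21*-11)=-1456, (-21*14 - -28*35)=686, (-28*-11 - -35*14)=798; twice the area = |28| = 28; area = 14; answer 14
Stage 2: A1 = 14; threaded value p + q = 15; w = 12962; 12962 = 2 * 6481; number of divisors = (1+1) * (1+1) = 4; answer 4
Stage 3: A2 = 4; m = -20; cross terms: (-4*23 - 29*-18)=430, (29*24 - 17*23)=305, (17*22 - -20*24)=854, (-20*-18 - -4*22)=448; twice the area = |2037| = 2037; area = 2037/2; answer 2037/2
Stage 4: A3 = 2037/2; threaded value p + q = 2039; d = -25; a(3) = 2*(-42) - 3*(34) - 3*(-25) = -111; iterating: a(3)=-111, a(4)=-198, a(5)=63, a(6)=1053, a(7)=2511, a(8)=1674, a(9)=-7344, a(10)=-27243, a(11)=-37476, a(12)=28809, a(13)=251775, a(14)=529551, a(15)=217350, a(16)=-1909278, a(17)=-6059259; answer -6059259

-6059259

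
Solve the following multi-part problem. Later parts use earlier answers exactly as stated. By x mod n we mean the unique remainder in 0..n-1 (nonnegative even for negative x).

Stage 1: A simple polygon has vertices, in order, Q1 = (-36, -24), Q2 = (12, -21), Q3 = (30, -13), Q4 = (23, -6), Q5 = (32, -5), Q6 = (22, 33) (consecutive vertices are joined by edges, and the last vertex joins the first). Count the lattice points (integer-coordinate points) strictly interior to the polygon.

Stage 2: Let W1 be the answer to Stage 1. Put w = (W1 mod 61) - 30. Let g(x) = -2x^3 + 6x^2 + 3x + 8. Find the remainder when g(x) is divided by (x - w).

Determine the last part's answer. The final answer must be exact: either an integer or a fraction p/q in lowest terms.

-27417

Stage 1: cross terms: (-36*-21 - 12*-24)=1044, (12*-13 - 30*-21)=474, (30*-6 - 23*-13)=119, (23*-5 - 32*-6)=77, (32*33 - 22*-5)=1166, (22*-24 - -36*33)=660; twice the area = |3540| = 3540; area = 1770; boundary points = 3 + 2 + 7 + 1 + 2 + 1 = 16; strictly interior points = area - boundary/2 + 1 = 1763; answer 1763
Stage 2: W1 = 1763; w = 25; remainder = value at the root: -2*(25)^3 + 6*(25)^2 + 3*(25)^1 + 8 = (-31250) + (3750) + (75) + (8) = -27417; answer -27417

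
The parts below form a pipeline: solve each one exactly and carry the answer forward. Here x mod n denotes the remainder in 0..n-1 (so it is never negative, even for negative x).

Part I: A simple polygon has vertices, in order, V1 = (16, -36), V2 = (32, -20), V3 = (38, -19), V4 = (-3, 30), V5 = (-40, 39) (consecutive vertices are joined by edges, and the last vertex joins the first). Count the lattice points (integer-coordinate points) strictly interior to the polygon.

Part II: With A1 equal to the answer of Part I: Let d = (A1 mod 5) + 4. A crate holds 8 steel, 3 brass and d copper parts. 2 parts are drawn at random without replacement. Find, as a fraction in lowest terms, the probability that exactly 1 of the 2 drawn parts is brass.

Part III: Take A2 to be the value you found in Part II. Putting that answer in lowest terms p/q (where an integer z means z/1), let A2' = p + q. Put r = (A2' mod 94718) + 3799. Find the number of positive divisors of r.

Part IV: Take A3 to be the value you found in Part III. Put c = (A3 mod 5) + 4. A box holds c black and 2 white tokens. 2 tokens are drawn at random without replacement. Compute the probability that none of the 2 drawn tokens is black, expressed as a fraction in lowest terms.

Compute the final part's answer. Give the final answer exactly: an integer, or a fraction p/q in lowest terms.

Part I: cross terms: (16*-20 - 32*-36)=832, (32*-19 - 38*-20)=152, (38*30 - -3*-19)=1083, (-3*39 - -40*30)=1083, (-40*-36 - 16*39)=816; twice the area = |3966| = 3966; area = 1983; boundary points = 16 + 1 + 1 + 1 + 1 = 20; strictly interior points = area - boundary/2 + 1 = 1974; answer 1974
Part II: A1 = 1974; d = 8; total draws C(19,2) = 171; favorable C(3,1)*C(16,1) = 48; P = 16/57; answer 16/57
Part III: A2 = 16/57; threaded value p + q = 73; r = 3872; 3872 = 2^5 * 11^2; number of divisors = (5+1) * (2+1) = 18; answer 18
Part IV: A3 = 18; c = 7; total draws C(9,2) = 36; favorable C(2,2) = 1; P = 1/36; answer 1/36

1/36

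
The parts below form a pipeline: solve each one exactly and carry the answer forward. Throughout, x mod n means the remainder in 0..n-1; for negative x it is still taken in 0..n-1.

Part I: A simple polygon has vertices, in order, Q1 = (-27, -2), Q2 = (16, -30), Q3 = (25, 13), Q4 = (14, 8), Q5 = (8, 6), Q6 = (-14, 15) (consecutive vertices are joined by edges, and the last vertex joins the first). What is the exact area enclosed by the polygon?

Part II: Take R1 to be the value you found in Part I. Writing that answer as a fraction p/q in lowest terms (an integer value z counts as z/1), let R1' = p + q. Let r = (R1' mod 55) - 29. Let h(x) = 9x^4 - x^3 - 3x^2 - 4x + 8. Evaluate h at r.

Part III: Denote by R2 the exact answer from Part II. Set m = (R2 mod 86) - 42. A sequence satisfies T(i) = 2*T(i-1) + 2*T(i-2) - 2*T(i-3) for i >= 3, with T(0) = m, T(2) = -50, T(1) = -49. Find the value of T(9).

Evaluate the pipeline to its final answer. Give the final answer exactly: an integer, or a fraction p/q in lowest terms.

Part I: cross terms: (-27*-30 - 16*-2)=842, (16*13 - 25*-30)=958, (25*8 - 14*13)=18, (14*6 - 8*8)=20, (8*15 - -14*6)=204, (-14*-2 - -27*15)=433; twice the area = |2475| = 2475; area = 2475/2; answer 2475/2
Part II: R1 = 2475/2; threaded value p + q = 2477; r = -27; 9*(-27)^4 - 1*(-27)^3 - 3*(-27)^2 - 4*(-27)^1 + 8 = (4782969) + (19683) + (-2187) + (108) + (8) = 4800581; answer 4800581
Part III: R2 = 4800581; m = 19; T(3) = 2*(-50) + 2*(-49) - 2*(19) = -236; iterating: T(3)=-236, T(4)=-474, T(5)=-1320, T(6)=-3116, T(7)=-7924, T(8)=-19440, T(9)=-48496; answer -48496

-48496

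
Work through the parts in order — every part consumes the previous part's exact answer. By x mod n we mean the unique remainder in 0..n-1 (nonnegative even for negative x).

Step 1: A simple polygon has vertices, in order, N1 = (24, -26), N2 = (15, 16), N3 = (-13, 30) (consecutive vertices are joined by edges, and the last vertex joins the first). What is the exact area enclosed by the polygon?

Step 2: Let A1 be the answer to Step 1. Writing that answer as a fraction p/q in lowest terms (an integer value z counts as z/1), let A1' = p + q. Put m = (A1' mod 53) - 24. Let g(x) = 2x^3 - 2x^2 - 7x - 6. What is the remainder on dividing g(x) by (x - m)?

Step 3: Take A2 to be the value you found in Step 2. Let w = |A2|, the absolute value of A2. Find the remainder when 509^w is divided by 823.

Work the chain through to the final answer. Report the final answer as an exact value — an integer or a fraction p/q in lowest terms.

110

Step 1: cross terms: (24*16 - 15*-26)=774, (15*30 - -13*16)=658, (-13*-26 - 24*30)=-382; twice the area = |1050| = 1050; area = 525; answer 525
Step 2: A1 = 525; threaded value p + q = 526; m = 25; remainder = value at the root: 2*(25)^3 - 2*(25)^2 - 7*(25)^1 - 6 = (31250) + (-1250) + (-175) + (-6) = 29819; answer 29819
Step 3: A2 = 29819; w = 29819; squarings mod 823: 509^1=509, 509^2=659, 509^4=560, 509^8=37, 509^16=546, 509^32=190, 509^64=711, 509^128=199, 509^256=97, 509^512=356, 509^1024=817, 509^2048=36, 509^4096=473, 509^8192=696, 509^16384=492; 509^29819 = 509^1 * 509^2 * 509^8 * 509^16 * 509^32 * 509^64 * 509^1024 * 509^4096 * 509^8192 * 509^16384 = 110 (mod 823); answer 110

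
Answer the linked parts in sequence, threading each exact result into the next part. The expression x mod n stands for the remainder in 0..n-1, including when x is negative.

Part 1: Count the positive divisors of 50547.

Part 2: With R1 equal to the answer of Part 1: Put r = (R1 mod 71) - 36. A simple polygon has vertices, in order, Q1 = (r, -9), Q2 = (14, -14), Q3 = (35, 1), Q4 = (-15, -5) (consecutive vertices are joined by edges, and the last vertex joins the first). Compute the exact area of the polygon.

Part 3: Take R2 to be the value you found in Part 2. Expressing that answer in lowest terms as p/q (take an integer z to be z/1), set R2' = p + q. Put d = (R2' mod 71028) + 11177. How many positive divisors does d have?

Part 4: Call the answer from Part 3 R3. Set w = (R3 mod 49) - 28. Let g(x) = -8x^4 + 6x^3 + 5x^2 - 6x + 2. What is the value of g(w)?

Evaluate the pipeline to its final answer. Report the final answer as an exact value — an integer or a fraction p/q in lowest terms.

-547486

Part 1: 50547 = 3 * 7 * 29 * 83; number of divisors = (1+1) * (1+1) * (1+1) * (1+1) = 16; answer 16
Part 2: R1 = 16; r = -20; cross terms: (-20*-14 - 14*-9)=406, (14*1 - 35*-14)=504, (35*-5 - -15*1)=-160, (-15*-9 - -20*-5)=35; twice the area = |785| = 785; area = 785/2; answer 785/2
Part 3: R2 = 785/2; threaded value p + q = 787; d = 11964; 11964 = 2^2 * 3 * 997; number of divisors = (2+1) * (1+1) * (1+1) = 12; answer 12
Part 4: R3 = 12; w = -16; -8*(-16)^4 + 6*(-16)^3 + 5*(-16)^2 - 6*(-16)^1 + 2 = (-524288) + (-24576) + (1280) + (96) + (2) = -547486; answer -547486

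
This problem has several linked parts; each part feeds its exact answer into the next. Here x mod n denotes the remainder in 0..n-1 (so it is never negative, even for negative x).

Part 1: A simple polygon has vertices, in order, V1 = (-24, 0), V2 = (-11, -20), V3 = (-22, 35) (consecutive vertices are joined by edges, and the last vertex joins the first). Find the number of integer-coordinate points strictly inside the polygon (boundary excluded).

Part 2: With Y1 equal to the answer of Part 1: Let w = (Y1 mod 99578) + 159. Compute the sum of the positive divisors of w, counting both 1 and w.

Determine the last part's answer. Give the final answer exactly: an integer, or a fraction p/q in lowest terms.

402

Part 1: cross terms: (-24*-20 - -11*0)=480, (-11*35 - -22*-20)=-825, (-22*0 - -24*35)=840; twice the area = |495| = 495; area = 495/2; boundary points = 1 + 11 + 1 = 13; strictly interior points = area - boundary/2 + 1 = 242; answer 242
Part 2: Y1 = 242; w = 401; 401 is prime, so its only divisors are 1 and 401; sigma = 1 + 401 = 402; answer 402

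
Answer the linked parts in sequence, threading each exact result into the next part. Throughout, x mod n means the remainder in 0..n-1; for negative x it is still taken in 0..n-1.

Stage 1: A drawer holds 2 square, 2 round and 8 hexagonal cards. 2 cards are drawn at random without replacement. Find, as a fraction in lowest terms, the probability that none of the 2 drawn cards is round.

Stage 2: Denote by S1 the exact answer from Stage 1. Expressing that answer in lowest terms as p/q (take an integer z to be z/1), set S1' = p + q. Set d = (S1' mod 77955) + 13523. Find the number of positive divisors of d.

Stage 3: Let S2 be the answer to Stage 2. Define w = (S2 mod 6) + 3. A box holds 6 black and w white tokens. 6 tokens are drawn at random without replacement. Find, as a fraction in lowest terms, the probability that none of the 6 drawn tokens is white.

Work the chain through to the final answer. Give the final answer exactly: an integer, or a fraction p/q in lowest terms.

1/462

Stage 1: total draws C(12,2) = 66; favorable C(10,2) = 45; P = 15/22; answer 15/22
Stage 2: S1 = 15/22; threaded value p + q = 37; d = 13560; 13560 = 2^3 * 3 * 5 * 113; number of divisors = (3+1) * (1+1) * (1+1) * (1+1) = 32; answer 32
Stage 3: S2 = 32; w = 5; total draws C(11,6) = 462; favorable C(6,6) = 1; P = 1/462; answer 1/462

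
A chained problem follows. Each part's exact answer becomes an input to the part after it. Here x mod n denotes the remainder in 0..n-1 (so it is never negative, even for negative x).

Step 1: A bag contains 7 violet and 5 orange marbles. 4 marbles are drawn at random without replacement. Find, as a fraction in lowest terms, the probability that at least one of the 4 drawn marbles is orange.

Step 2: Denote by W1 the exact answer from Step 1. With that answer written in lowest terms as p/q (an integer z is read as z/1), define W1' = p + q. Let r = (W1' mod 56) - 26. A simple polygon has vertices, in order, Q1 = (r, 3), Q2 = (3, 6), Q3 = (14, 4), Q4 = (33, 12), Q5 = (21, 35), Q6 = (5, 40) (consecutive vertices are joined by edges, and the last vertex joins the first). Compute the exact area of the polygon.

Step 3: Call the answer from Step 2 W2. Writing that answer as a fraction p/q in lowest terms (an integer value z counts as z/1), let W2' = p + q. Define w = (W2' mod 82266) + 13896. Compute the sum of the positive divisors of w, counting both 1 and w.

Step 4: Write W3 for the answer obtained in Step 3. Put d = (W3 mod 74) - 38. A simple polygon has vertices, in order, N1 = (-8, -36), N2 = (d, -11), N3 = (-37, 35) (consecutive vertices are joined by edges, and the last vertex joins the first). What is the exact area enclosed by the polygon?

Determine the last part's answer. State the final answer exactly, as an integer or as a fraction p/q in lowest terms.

Step 1: total draws C(12,4) = 495; complement C(7,4) = 35; favorable 495 - 35 = 460; P = 92/99; answer 92/99
Step 2: W1 = 92/99; threaded value p + q = 191; r = -3; cross terms: (-3*6 - 3*3)=-27, (3*4 - 14*6)=-72, (14*12 - 33*4)=36, (33*35 - 21*12)=903, (21*40 - 5*35)=665, (5*3 - -3*40)=135; twice the area = |1640| = 1640; area = 820; answer 820
Step 3: W2 = 820; threaded value p + q = 821; w = 14717; 14717 is prime, so its only divisors are 1 and 14717; sigma = 1 + 14717 = 14718; answer 14718
Step 4: W3 = 14718; d = 28; cross terms: (-8*-11 - 28*-36)=1096, (28*35 - -37*-11)=573, (-37*-36 - -8*35)=1612; twice the area = |3281| = 3281; area = 3281/2; answer 3281/2

3281/2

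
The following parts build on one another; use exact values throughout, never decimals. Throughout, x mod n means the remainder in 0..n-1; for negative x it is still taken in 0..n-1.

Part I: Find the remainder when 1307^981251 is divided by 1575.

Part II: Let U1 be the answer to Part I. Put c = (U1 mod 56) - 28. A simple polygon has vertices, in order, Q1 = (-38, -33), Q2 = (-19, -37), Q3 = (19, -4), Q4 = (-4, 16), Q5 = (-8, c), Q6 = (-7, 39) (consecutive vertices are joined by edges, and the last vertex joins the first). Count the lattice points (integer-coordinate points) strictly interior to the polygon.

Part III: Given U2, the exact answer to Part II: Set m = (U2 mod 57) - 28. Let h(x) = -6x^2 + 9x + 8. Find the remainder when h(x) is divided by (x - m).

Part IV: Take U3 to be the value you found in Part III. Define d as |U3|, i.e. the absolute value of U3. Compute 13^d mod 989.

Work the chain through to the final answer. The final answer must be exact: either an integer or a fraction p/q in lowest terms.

745

Part I: squarings mod 1575: 1307^1=1307, 1307^2=949, 1307^4=1276, 1307^8=1201, 1307^16=1276, 1307^32=1201, 1307^64=1276, 1307^128=1201, 1307^256=1276, 1307^512=1201, 1307^1024=1276, 1307^2048=1201, 1307^4096=1276, 1307^8192=1201, 1307^16384=1276, 1307^32768=1201, 1307^65536=1276, 1307^131072=1201, 1307^262144=1276, 1307^524288=1201; 1307^981251 = 1307^1 * 1307^2 * 1307^256 * 1307^2048 * 1307^4096 * 1307^8192 * 1307^16384 * 1307^32768 * 1307^131072 * 1307^262144 * 1307^524288 = 1193 (mod 1575); answer 1193
Part II: U1 = 1193; c = -11; cross terms: (-38*-37 - -19*-33)=779, (-19*-4 - 19*-37)=779, (19*16 - -4*-4)=288, (-4*-11 - -8*16)=172, (-8*39 - -7*-11)=-389, (-7*-33 - -38*39)=1713; twice the area = |3342| = 3342; area = 1671; boundary points = 1 + 1 + 1 + 1 + 1 + 1 = 6; strictly interior points = area - boundary/2 + 1 = 1669; answer 1669
Part III: U2 = 1669; m = -12; remainder = value at the root: -6*(-12)^2 + 9*(-12)^1 + 8 = (-864) + (-108) + (8) = -964; answer -964
Part IV: U3 = -964; d = 964; squarings mod 989: 13^1=13, 13^2=169, 13^4=869, 13^8=554, 13^16=326, 13^32=453, 13^64=486, 13^128=814, 13^256=955, 13^512=167; 13^964 = 13^4 * 13^64 * 13^128 * 13^256 * 13^512 = 745 (mod 989); answer 745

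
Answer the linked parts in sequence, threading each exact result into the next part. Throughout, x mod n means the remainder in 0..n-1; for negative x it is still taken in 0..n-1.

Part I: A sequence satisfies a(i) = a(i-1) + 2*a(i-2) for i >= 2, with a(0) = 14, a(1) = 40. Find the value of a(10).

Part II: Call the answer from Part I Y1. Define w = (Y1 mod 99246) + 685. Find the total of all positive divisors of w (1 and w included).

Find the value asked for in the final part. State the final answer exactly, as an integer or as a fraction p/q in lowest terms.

Part I: a(2) = 1*(40) + 2*(14) = 68; iterating: a(2)=68, a(3)=148, a(4)=284, a(5)=580, a(6)=1148, a(7)=2308, a(8)=4604, a(9)=9220, a(10)=18428; answer 18428
Part II: Y1 = 18428; w = 19113; 19113 = 3 * 23 * 277; sigma = (1 + 3) * (1 + 23) * (1 + 277) = 4 * 24 * 278 = 26688; answer 26688

26688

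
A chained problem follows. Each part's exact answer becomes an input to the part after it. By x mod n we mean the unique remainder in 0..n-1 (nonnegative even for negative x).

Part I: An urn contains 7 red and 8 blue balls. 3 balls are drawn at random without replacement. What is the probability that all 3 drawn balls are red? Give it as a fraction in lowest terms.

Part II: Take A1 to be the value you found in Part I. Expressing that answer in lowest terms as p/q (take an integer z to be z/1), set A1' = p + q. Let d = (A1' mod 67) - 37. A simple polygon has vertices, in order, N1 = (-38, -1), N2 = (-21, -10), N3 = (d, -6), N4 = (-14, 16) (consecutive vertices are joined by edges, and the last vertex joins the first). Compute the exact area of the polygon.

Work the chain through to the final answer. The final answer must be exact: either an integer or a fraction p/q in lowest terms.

Part I: total draws C(15,3) = 455; favorable C(7,3) = 35; P = 1/13; answer 1/13
Part II: A1 = 1/13; threaded value p + q = 14; d = -23; cross terms: (-38*-10 - -21*-1)=359, (-21*-6 - -23*-10)=-104, (-23*16 - -14*-6)=-452, (-14*-1 - -38*16)=622; twice the area = |425| = 425; area = 425/2; answer 425/2

425/2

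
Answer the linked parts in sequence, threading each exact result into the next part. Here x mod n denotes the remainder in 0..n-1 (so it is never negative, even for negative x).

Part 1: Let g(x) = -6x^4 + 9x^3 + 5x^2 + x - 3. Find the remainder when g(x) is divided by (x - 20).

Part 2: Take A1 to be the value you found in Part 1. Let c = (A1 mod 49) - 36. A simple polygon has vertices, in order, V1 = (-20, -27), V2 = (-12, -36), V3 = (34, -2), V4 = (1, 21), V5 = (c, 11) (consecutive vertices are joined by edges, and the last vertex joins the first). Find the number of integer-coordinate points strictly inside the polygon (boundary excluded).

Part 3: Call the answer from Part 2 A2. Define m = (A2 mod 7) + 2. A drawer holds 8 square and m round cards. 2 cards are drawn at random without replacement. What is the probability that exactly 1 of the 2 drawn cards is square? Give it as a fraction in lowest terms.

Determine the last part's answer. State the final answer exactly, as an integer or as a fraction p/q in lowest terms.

8/15

Part 1: remainder = value at the root: -6*(20)^4 + 9*(20)^3 + 5*(20)^2 + 1*(20)^1 - 3 = (-960000) + (72000) + (2000) + (20) + (-3) = -885983; answer -885983
Part 2: A1 = -885983; c = -1; cross terms: (-20*-36 - -12*-27)=396, (-12*-2 - 34*-36)=1248, (34*21 - 1*-2)=716, (1*11 - -1*21)=32, (-1*-27 - -20*11)=247; twice the area = |2639| = 2639; area = 2639/2; boundary points = 1 + 2 + 1 + 2 + 19 = 25; strictly interior points = area - boundary/2 + 1 = 1308; answer 1308
Part 3: A2 = 1308; m = 8; total draws C(16,2) = 120; favorable C(8,1)*C(8,1) = 64; P = 8/15; answer 8/15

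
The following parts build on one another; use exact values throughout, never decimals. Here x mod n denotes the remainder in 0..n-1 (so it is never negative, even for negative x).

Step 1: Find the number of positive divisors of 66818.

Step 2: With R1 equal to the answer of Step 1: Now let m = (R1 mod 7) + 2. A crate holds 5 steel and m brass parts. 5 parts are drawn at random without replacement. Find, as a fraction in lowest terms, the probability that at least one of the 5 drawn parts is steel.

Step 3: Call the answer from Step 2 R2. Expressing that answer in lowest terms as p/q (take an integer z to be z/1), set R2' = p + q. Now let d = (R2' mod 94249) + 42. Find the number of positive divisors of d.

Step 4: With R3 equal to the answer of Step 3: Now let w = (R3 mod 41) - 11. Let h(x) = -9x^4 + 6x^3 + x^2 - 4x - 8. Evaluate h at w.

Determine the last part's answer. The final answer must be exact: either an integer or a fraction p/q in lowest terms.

-878

Step 1: 66818 = 2 * 33409; number of divisors = (1+1) * (1+1) = 4; answer 4
Step 2: R1 = 4; m = 6; total draws C(11,5) = 462; complement C(6,5) = 6; favorable 462 - 6 = 456; P = 76/77; answer 76/77
Step 3: R2 = 76/77; threaded value p + q = 153; d = 195; 195 = 3 * 5 * 13; number of divisors = (1+1) * (1+1) * (1+1) = 8; answer 8
Step 4: R3 = 8; w = -3; -9*(-3)^4 + 6*(-3)^3 + 1*(-3)^2 - 4*(-3)^1 - 8 = (-729) + (-162) + (9) + (12) + (-8) = -878; answer -878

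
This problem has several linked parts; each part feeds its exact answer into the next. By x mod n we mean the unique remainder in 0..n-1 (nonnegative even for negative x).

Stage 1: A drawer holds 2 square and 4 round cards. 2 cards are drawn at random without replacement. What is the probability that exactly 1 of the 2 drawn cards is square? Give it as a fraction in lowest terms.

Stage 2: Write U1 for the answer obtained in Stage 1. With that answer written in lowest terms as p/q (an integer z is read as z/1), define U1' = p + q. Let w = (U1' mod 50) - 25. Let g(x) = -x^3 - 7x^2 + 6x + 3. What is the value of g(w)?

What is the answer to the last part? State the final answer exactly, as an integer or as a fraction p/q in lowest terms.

-29

Stage 1: total draws C(6,2) = 15; favorable C(2,1)*C(4,1) = 8; P = 8/15; answer 8/15
Stage 2: U1 = 8/15; threaded value p + q = 23; w = -2; -1*(-2)^3 - 7*(-2)^2 + 6*(-2)^1 + 3 = (8) + (-28) + (-12) + (3) = -29; answer -29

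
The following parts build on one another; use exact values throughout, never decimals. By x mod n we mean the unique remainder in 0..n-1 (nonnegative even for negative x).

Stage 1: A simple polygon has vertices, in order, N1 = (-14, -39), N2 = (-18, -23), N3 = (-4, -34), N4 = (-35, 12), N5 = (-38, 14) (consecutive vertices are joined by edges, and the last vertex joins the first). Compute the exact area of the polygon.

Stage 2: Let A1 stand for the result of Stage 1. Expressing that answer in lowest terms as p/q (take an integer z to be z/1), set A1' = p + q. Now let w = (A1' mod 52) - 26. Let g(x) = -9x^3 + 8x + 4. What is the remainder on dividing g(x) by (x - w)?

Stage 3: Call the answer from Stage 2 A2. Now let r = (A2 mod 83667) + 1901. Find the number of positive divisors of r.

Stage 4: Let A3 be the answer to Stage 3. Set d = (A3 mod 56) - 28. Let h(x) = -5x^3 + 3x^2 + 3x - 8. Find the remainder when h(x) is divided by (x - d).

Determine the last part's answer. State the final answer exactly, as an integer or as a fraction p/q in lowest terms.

41132

Stage 1: cross terms: (-14*-23 - -18*-39)=-380, (-18*-34 - -4*-23)=520, (-4*12 - -35*-34)=-1238, (-35*14 - -38*12)=-34, (-38*-39 - -14*14)=1678; twice the area = |546| = 546; area = 273; answer 273
Stage 2: A1 = 273; threaded value p + q = 274; w = -12; remainder = value at the root: -9*(-12)^3 + 8*(-12)^1 + 4 = (15552) + (-96) + (4) = 15460; answer 15460
Stage 3: A2 = 15460; r = 17361; 17361 = 3^3 * 643; number of divisors = (3+1) * (1+1) = 8; answer 8
Stage 4: A3 = 8; d = -20; remainder = value at the root: -5*(-20)^3 + 3*(-20)^2 + 3*(-20)^1 - 8 = (40000) + (1200) + (-60) + (-8) = 41132; answer 41132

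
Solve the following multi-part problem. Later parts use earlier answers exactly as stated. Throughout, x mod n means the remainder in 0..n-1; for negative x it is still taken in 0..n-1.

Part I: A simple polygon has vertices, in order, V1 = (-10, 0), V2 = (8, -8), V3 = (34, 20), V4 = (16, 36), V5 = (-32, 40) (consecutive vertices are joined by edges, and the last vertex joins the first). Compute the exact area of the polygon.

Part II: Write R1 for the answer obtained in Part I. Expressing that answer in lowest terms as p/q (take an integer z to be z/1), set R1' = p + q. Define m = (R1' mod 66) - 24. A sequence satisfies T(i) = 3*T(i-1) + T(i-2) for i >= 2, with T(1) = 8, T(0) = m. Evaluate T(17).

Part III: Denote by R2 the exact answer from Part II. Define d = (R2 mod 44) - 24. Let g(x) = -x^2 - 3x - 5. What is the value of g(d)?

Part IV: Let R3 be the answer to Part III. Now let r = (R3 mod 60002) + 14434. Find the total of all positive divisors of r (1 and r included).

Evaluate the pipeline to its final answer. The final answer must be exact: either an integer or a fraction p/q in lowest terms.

107510

Part I: cross terms: (-10*-8 - 8*0)=80, (8*20 - 34*-8)=432, (34*36 - 16*20)=904, (16*40 - -32*36)=1792, (-32*0 - -10*40)=400; twice the area = |3608| = 3608; area = 1804; answer 1804
Part II: R1 = 1804; threaded value p + q = 1805; m = -1; T(2) = 3*(8) + 1*(-1) = 23; iterating: T(2)=23, T(3)=77, T(4)=254, T(5)=839, T(6)=2771, T(7)=9152, T(8)=30227, T(9)=99833, T(10)=329726, T(11)=1089011, T(12)=3596759, T(13)=11879288, T(14)=39234623, T(15)=129583157, T(16)=427984094, T(17)=1413535439; answer 1413535439
Part III: R2 = 1413535439; d = -5; -1*(-5)^2 - 3*(-5)^1 - 5 = (-25) + (15) + (-5) = -15; answer -15
Part IV: R3 = -15; r = 74421; 74421 = 3^2 * 8269; sigma = (1 + 3 + 9) * (1 + 8269) = 13 * 8270 = 107510; answer 107510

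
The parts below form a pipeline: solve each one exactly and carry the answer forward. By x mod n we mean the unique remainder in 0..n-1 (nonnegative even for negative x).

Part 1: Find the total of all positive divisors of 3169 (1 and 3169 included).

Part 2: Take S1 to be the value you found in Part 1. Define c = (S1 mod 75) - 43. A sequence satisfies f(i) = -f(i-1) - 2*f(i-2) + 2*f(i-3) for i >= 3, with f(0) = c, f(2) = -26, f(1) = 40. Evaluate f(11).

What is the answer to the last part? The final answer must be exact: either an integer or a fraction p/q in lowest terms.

Part 1: 3169 is prime, so its only divisors are 1 and 3169; sigma = 1 + 3169 = 3170; answer 3170
Part 2: S1 = 3170; c = -23; f(3) = -1*(-26) - 2*(40) + 2*(-23) = -100; iterating: f(3)=-100, f(4)=232, f(5)=-84, f(6)=-580, f(7)=1212, f(8)=-220, f(9)=-3364, f(10)=6228, f(11)=60; answer 60

60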